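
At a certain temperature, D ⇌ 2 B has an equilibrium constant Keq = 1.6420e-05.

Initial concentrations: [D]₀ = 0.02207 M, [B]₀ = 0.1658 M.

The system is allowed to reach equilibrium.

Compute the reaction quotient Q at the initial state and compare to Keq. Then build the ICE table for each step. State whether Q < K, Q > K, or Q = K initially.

Q₀ = 1.246; Q > K (proceeds reverse)

Q₀ = 1.246 vs Keq = 1.6420e-05 ⇒ Q>K, reverse
Step 1:
                   D          B
  Initial    0.02207     0.1658
  Change     0.08225    -0.1645
  Equil       0.1043   0.001309
  solve Keq expr → x = -0.08225; check Q = 1.6420e-05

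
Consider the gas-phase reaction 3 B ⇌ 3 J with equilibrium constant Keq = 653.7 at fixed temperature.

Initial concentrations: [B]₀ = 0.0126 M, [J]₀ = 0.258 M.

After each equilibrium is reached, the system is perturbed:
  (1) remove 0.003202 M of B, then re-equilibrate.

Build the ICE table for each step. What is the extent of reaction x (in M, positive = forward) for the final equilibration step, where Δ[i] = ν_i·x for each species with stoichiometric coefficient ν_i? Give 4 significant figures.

Q₀ = 8585 vs Keq = 653.7 ⇒ Q>K, reverse
Step 1:
                    B           J
  I            0.0126       0.258
  C           0.01536    -0.01536
  E           0.02796      0.2426
  solve Keq expr → x = -0.005119; check Q = 653.7
Then remove 0.003202 M of B.
Step 2:
                    B           J
  I           0.02476      0.2426
  C          0.002871   -0.002871
  E           0.02763      0.2398
  solve Keq expr → x = -9.5706e-04; check Q = 653.7

x = -9.5706e-04 M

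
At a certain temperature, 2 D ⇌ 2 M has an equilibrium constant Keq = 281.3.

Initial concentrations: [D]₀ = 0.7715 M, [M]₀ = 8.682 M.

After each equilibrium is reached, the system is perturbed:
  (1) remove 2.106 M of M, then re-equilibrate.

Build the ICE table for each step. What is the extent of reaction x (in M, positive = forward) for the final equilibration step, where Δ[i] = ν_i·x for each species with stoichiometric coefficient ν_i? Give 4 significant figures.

Q₀ = 126.6 vs Keq = 281.3 ⇒ Q<K, forward
Step 1:
                  D         M
  Initial    0.7715     8.682
  Change    -0.2396    0.2396
  Equil      0.5319     8.922
  solve Keq expr → x = 0.1198; check Q = 281.3
Then remove 2.106 M of M.
Step 2:
                  D         M
  Initial    0.5319     6.816
  Change    -0.1185    0.1185
  Equil      0.4134     6.934
  solve Keq expr → x = 0.05925; check Q = 281.3

x = 0.05925 M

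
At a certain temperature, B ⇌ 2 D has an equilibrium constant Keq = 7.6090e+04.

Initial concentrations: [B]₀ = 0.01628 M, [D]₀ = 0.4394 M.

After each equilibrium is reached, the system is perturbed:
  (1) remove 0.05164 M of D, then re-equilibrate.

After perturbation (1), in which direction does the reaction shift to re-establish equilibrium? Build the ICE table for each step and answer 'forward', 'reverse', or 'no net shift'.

Q₀ = 11.86 vs Keq = 7.6090e+04 ⇒ Q<K, forward
Step 1:
                  B         D
  Initial   0.01628    0.4394
  Change   -0.01628   0.03255
  Equil   2.9273e-06     0.472
  solve Keq expr → x = 0.01628; check Q = 7.6090e+04
Then remove 0.05164 M of D.
Step 2:
                  B         D
  Initial 2.9273e-06    0.4203
  Change  -6.0554e-07 1.2111e-06
  Equil   2.3218e-06    0.4203
  solve Keq expr → x = 6.0554e-07; check Q = 7.6090e+04

Direction: forward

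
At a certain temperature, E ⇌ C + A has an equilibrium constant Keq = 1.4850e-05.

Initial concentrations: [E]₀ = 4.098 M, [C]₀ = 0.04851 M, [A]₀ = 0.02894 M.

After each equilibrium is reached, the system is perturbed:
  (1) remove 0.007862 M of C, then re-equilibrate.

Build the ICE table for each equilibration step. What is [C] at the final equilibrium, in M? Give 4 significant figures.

Q₀ = 3.4258e-04 vs Keq = 1.4850e-05 ⇒ Q>K, reverse
Step 1:
                    E           C           A
  I             4.098     0.04851     0.02894
  C            0.0262     -0.0262     -0.0262
  E             4.124     0.02231    0.002745
  solve Keq expr → x = -0.0262; check Q = 1.4850e-05
Then remove 0.007862 M of C.
Step 2:
                    E           C           A
  I             4.124     0.01445    0.002745
  C         -0.001174    0.001174    0.001174
  E             4.123     0.01563    0.003918
  solve Keq expr → x = 0.001174; check Q = 1.4850e-05

[C]_eq = 0.01563 M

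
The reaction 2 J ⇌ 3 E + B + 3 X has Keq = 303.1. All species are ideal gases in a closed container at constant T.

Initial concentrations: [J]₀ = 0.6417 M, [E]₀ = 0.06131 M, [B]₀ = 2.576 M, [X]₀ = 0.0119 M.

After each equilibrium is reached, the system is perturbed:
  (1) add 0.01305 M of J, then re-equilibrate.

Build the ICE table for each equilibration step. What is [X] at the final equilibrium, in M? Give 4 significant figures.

Q₀ = 2.4295e-09 vs Keq = 303.1 ⇒ Q<K, forward
Step 1:
                   J          E          B          X
  I           0.6417    0.06131      2.576     0.0119
  C          -0.5722     0.8582     0.2861     0.8582
  E          0.06955     0.9195      2.862     0.8701
  solve Keq expr → x = 0.2861; check Q = 303.1
Then add 0.01305 M of J.
Step 2:
                   J          E          B          X
  I           0.0826     0.9195      2.862     0.8701
  C        -0.009581    0.01437   0.004791    0.01437
  E          0.07302     0.9339      2.867     0.8845
  solve Keq expr → x = 0.004791; check Q = 303.1

[X]_eq = 0.8845 M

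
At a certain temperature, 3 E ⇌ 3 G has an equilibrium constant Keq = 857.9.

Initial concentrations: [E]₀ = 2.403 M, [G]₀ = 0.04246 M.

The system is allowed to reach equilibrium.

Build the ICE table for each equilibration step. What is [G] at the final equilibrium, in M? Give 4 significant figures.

Q₀ = 5.5167e-06 vs Keq = 857.9 ⇒ Q<K, forward
Step 1:
                    E           G
  Initial       2.403     0.04246
  Change        -2.17        2.17
  Equil        0.2329       2.213
  solve Keq expr → x = 0.7234; check Q = 857.9

[G]_eq = 2.213 M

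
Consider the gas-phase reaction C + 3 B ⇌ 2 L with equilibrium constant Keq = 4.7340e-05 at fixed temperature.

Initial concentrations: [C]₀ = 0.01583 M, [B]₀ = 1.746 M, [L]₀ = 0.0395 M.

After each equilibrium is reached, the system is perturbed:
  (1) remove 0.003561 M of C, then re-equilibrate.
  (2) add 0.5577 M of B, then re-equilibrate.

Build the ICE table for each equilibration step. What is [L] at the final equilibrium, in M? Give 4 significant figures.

[L]_eq = 0.004301 M

Q₀ = 0.01852 vs Keq = 4.7340e-05 ⇒ Q>K, reverse
Step 1:
                   C          B          L
  Initial    0.01583      1.746     0.0395
  Change     0.01822    0.05465   -0.03643
  Equil      0.03405      1.801   0.003068
  solve Keq expr → x = -0.01822; check Q = 4.7340e-05
Then remove 0.003561 M of C.
Step 2:
                   C          B          L
  Initial    0.03049      1.801   0.003068
  Change  8.0226e-05 2.4068e-04 -1.6045e-04
  Equil      0.03057      1.801   0.002907
  solve Keq expr → x = -8.0226e-05; check Q = 4.7340e-05
Then add 0.5577 M of B.
Step 3:
                   C          B          L
  Initial    0.03057      2.359   0.002907
  Change  -6.9720e-04  -0.002092   0.001394
  Equil      0.02987      2.356   0.004301
  solve Keq expr → x = 6.9720e-04; check Q = 4.7340e-05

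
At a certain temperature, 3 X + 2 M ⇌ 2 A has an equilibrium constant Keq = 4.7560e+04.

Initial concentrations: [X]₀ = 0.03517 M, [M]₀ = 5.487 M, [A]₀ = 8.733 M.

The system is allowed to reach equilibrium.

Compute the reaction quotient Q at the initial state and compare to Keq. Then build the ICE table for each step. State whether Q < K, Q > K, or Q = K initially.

Q₀ = 5.8229e+04 vs Keq = 4.7560e+04 ⇒ Q>K, reverse
Step 1:
                    X           M           A
  Initial     0.03517       5.487       8.733
  Change     0.002442    0.001628   -0.001628
  Equil       0.03761       5.489       8.731
  solve Keq expr → x = -8.1416e-04; check Q = 4.7560e+04

Q₀ = 5.8229e+04; Q > K (proceeds reverse)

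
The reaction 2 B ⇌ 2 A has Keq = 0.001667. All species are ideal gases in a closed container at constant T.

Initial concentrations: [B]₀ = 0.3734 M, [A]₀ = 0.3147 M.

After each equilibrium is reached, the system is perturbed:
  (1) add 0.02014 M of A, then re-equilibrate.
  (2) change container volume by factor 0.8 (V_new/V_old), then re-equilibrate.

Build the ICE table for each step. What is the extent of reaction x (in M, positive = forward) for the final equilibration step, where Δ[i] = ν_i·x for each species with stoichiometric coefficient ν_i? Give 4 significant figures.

Q₀ = 0.7103 vs Keq = 0.001667 ⇒ Q>K, reverse
Step 1:
                   B          A
  I           0.3734     0.3147
  C           0.2877    -0.2877
  E           0.6611    0.02699
  solve Keq expr → x = -0.1439; check Q = 0.001667
Then add 0.02014 M of A.
Step 2:
                   B          A
  I           0.6611    0.04713
  C          0.01935   -0.01935
  E           0.6805    0.02778
  solve Keq expr → x = -0.009675; check Q = 0.001667
Then change container volume by factor 0.8 (V_new/V_old).
Step 3:
                   B          A
  I           0.8506    0.03473
  C                0          0
  E           0.8506    0.03473
  solve Keq expr → x = 0; check Q = 0.001667

x = 0 M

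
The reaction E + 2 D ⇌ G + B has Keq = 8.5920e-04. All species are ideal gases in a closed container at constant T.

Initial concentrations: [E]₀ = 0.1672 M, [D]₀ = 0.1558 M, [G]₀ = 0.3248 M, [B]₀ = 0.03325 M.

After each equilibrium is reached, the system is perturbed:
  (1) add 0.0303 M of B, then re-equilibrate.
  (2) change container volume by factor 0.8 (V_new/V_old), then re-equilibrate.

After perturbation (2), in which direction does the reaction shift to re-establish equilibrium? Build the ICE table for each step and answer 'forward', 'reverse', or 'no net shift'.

Direction: forward

Q₀ = 2.661 vs Keq = 8.5920e-04 ⇒ Q>K, reverse
Step 1:
                  E         D         G         B
  init       0.1672    0.1558    0.3248   0.03325
  Δ         0.03322   0.06644  -0.03322  -0.03322
  eq         0.2004    0.2222    0.2916 2.9170e-05
  solve Keq expr → x = -0.03322; check Q = 8.5920e-04
Then add 0.0303 M of B.
Step 2:
                  E         D         G         B
  init       0.2004    0.2222    0.2916   0.03033
  Δ         0.03027   0.06054  -0.03027  -0.03027
  eq         0.2307    0.2828    0.2613 6.0654e-05
  solve Keq expr → x = -0.03027; check Q = 8.5920e-04
Then change container volume by factor 0.8 (V_new/V_old).
Step 3:
                  E         D         G         B
  init       0.2884    0.3535    0.3266 7.5817e-05
  Δ       -1.8922e-05 -3.7845e-05 1.8922e-05 1.8922e-05
  eq         0.2883    0.3534    0.3267 9.4740e-05
  solve Keq expr → x = 1.8922e-05; check Q = 8.5920e-04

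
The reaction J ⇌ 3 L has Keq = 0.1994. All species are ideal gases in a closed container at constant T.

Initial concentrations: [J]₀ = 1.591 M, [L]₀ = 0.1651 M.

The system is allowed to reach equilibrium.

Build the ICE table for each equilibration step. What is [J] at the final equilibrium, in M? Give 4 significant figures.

Q₀ = 0.002829 vs Keq = 0.1994 ⇒ Q<K, forward
Step 1:
                    J           L
  I             1.591      0.1651
  C           -0.1642      0.4926
  E             1.427      0.6577
  solve Keq expr → x = 0.1642; check Q = 0.1994

[J]_eq = 1.427 M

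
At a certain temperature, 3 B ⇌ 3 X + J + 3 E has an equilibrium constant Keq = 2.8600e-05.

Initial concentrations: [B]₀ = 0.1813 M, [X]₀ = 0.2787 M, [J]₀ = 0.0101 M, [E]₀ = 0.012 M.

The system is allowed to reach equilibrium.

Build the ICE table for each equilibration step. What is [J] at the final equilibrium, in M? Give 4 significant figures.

Q₀ = 6.3399e-08 vs Keq = 2.8600e-05 ⇒ Q<K, forward
Step 1:
                    B           X           J           E
  I            0.1813      0.2787      0.0101       0.012
  C          -0.03732     0.03732     0.01244     0.03732
  E             0.144       0.316     0.02254     0.04932
  solve Keq expr → x = 0.01244; check Q = 2.8600e-05

[J]_eq = 0.02254 M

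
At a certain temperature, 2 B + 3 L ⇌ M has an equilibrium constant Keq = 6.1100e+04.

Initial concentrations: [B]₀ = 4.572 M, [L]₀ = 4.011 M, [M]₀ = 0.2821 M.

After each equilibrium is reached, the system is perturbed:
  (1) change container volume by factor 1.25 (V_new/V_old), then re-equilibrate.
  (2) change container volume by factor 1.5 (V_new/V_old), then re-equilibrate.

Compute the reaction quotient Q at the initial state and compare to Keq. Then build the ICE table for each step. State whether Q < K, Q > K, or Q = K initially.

Q₀ = 2.0914e-04 vs Keq = 6.1100e+04 ⇒ Q<K, forward
Step 1:
                   B          L          M
  Initial      4.572      4.011     0.2821
  Change      -2.661     -3.992      1.331
  Equil        1.911    0.01933      1.613
  solve Keq expr → x = 1.331; check Q = 6.1100e+04
Then change container volume by factor 1.25 (V_new/V_old).
Step 2:
                   B          L          M
  Initial      1.529    0.01547       1.29
  Change    0.003546   0.005318  -0.001773
  Equil        1.532    0.02079      1.288
  solve Keq expr → x = -0.001773; check Q = 6.1100e+04
Then change container volume by factor 1.5 (V_new/V_old).
Step 3:
                   B          L          M
  Initial      1.022    0.01386     0.8589
  Change    0.006537   0.009806  -0.003269
  Equil        1.028    0.02366     0.8556
  solve Keq expr → x = -0.003269; check Q = 6.1100e+04

Q₀ = 2.0914e-04; Q < K (proceeds forward)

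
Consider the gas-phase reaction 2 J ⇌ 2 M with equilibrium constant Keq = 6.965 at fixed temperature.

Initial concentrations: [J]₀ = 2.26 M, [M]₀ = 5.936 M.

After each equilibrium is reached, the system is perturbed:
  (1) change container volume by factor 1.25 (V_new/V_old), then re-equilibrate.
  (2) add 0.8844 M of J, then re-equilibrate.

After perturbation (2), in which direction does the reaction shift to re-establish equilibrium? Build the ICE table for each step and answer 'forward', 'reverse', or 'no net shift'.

Q₀ = 6.899 vs Keq = 6.965 ⇒ Q<K, forward
Step 1:
                   J          M
  I             2.26      5.936
  C        -0.007813   0.007813
  E            2.252      5.944
  solve Keq expr → x = 0.003906; check Q = 6.965
Then change container volume by factor 1.25 (V_new/V_old).
Step 2:
                   J          M
  I            1.802      4.755
  C                0          0
  E            1.802      4.755
  solve Keq expr → x = 0; check Q = 6.965
Then add 0.8844 M of J.
Step 3:
                   J          M
  I            2.686      4.755
  C          -0.6414     0.6414
  E            2.045      5.396
  solve Keq expr → x = 0.3207; check Q = 6.965

Direction: forward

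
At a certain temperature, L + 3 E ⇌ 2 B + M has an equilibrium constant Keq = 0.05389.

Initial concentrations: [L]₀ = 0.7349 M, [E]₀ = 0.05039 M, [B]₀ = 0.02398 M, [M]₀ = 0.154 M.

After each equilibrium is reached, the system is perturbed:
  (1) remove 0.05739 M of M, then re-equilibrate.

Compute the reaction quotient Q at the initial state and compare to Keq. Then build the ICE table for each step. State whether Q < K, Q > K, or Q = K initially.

Q₀ = 0.9418; Q > K (proceeds reverse)

Q₀ = 0.9418 vs Keq = 0.05389 ⇒ Q>K, reverse
Step 1:
                  L         E         B         M
  I          0.7349   0.05039   0.02398     0.154
  C        0.007012   0.02104  -0.01402 -0.007012
  E          0.7419   0.07143  0.009956     0.147
  solve Keq expr → x = -0.007012; check Q = 0.05389
Then remove 0.05739 M of M.
Step 2:
                  L         E         B         M
  I          0.7419   0.07143  0.009956    0.0896
  C       -9.7437e-04 -0.002923  0.001949 9.7437e-04
  E          0.7409    0.0685    0.0119   0.09057
  solve Keq expr → x = 9.7437e-04; check Q = 0.05389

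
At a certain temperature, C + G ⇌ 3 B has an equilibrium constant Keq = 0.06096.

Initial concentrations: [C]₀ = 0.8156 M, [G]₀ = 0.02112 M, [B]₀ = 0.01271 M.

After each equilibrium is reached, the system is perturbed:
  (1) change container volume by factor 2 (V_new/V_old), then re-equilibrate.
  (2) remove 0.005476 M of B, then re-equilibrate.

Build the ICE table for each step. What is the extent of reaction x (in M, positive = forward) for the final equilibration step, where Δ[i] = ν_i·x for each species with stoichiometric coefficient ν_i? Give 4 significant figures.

x = 4.8813e-04 M

Q₀ = 1.1920e-04 vs Keq = 0.06096 ⇒ Q<K, forward
Step 1:
                  C         G         B
  Initial    0.8156   0.02112   0.01271
  Change   -0.01631  -0.01631   0.04894
  Equil      0.7993  0.004808   0.06165
  solve Keq expr → x = 0.01631; check Q = 0.06096
Then change container volume by factor 2 (V_new/V_old).
Step 2:
                  C         G         B
  Initial    0.3996  0.002404   0.03082
  Change  -8.6769e-04 -8.6769e-04  0.002603
  Equil      0.3988  0.001536   0.03343
  solve Keq expr → x = 8.6769e-04; check Q = 0.06096
Then remove 0.005476 M of B.
Step 3:
                  C         G         B
  Initial    0.3988  0.001536   0.02795
  Change  -4.8813e-04 -4.8813e-04  0.001464
  Equil      0.3983  0.001048   0.02941
  solve Keq expr → x = 4.8813e-04; check Q = 0.06096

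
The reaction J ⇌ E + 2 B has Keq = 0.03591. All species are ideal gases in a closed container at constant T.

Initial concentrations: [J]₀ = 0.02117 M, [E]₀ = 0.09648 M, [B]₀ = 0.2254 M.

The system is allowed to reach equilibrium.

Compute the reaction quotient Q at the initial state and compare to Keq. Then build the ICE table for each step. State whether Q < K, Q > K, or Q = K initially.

Q₀ = 0.2315 vs Keq = 0.03591 ⇒ Q>K, reverse
Step 1:
                  J         E         B
  init      0.02117   0.09648    0.2254
  Δ         0.02982  -0.02982  -0.05965
  eq        0.05099   0.06666    0.1658
  solve Keq expr → x = -0.02982; check Q = 0.03591

Q₀ = 0.2315; Q > K (proceeds reverse)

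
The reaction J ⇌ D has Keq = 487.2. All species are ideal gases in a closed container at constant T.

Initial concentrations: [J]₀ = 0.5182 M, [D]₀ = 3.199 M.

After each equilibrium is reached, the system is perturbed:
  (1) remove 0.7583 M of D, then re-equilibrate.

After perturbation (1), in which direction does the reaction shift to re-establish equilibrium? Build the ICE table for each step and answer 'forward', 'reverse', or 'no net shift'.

Q₀ = 6.173 vs Keq = 487.2 ⇒ Q<K, forward
Step 1:
                    J           D
  I            0.5182       3.199
  C           -0.5106      0.5106
  E          0.007614        3.71
  solve Keq expr → x = 0.5106; check Q = 487.2
Then remove 0.7583 M of D.
Step 2:
                    J           D
  I          0.007614       2.951
  C         -0.001553    0.001553
  E          0.006061       2.953
  solve Keq expr → x = 0.001553; check Q = 487.2

Direction: forward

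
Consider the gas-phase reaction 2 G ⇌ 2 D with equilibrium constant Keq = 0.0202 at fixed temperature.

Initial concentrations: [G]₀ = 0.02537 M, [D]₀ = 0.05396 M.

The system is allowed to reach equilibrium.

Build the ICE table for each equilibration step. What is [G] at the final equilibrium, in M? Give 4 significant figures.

[G]_eq = 0.06946 M

Q₀ = 4.524 vs Keq = 0.0202 ⇒ Q>K, reverse
Step 1:
                    G           D
  init        0.02537     0.05396
  Δ           0.04409    -0.04409
  eq          0.06946    0.009872
  solve Keq expr → x = -0.02204; check Q = 0.0202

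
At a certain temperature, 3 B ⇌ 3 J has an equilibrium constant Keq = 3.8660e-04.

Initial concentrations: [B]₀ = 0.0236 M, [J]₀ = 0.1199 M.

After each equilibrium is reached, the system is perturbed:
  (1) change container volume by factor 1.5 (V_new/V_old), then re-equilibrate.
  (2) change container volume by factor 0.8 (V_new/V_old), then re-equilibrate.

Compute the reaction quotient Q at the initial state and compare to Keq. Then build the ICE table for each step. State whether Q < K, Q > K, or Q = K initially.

Q₀ = 131.1; Q > K (proceeds reverse)

Q₀ = 131.1 vs Keq = 3.8660e-04 ⇒ Q>K, reverse
Step 1:
                   B          J
  init        0.0236     0.1199
  Δ           0.1102    -0.1102
  eq          0.1338   0.009744
  solve Keq expr → x = -0.03672; check Q = 3.8660e-04
Then change container volume by factor 1.5 (V_new/V_old).
Step 2:
                   B          J
  init       0.08917   0.006496
  Δ                0          0
  eq         0.08917   0.006496
  solve Keq expr → x = 0; check Q = 3.8660e-04
Then change container volume by factor 0.8 (V_new/V_old).
Step 3:
                   B          J
  init        0.1115    0.00812
  Δ                0          0
  eq          0.1115    0.00812
  solve Keq expr → x = 0; check Q = 3.8660e-04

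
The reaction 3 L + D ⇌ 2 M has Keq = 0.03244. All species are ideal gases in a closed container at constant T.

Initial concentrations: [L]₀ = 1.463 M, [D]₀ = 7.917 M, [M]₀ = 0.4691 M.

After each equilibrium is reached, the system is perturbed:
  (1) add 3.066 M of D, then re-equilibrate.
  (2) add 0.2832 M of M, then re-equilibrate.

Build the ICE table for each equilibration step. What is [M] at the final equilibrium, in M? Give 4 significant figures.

[M]_eq = 0.8695 M

Q₀ = 0.008876 vs Keq = 0.03244 ⇒ Q<K, forward
Step 1:
                  L         D         M
  Initial     1.463     7.917    0.4691
  Change     -0.275  -0.09166    0.1833
  Equil       1.188     7.825    0.6524
  solve Keq expr → x = 0.09166; check Q = 0.03244
Then add 3.066 M of D.
Step 2:
                  L         D         M
  Initial     1.188     10.89    0.6524
  Change   -0.07175  -0.02392   0.04783
  Equil       1.116     10.87    0.7003
  solve Keq expr → x = 0.02392; check Q = 0.03244
Then add 0.2832 M of M.
Step 3:
                  L         D         M
  Initial     1.116     10.87    0.9835
  Change      0.171     0.057    -0.114
  Equil       1.287     10.92    0.8695
  solve Keq expr → x = -0.057; check Q = 0.03244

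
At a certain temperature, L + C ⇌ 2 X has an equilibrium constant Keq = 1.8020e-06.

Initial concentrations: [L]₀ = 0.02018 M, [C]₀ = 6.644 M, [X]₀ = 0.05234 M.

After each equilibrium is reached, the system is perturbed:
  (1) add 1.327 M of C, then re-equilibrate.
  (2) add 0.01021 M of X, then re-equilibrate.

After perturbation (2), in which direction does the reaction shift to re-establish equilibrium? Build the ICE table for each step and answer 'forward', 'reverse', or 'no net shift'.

Q₀ = 0.02043 vs Keq = 1.8020e-06 ⇒ Q>K, reverse
Step 1:
                   L          C          X
  I          0.02018      6.644    0.05234
  C           0.0258     0.0258    -0.0516
  E          0.04598       6.67 7.4338e-04
  solve Keq expr → x = -0.0258; check Q = 1.8020e-06
Then add 1.327 M of C.
Step 2:
                   L          C          X
  I          0.04598      7.997 7.4338e-04
  C       -3.5142e-05 -3.5142e-05 7.0285e-05
  E          0.04594      7.997 8.1366e-04
  solve Keq expr → x = 3.5142e-05; check Q = 1.8020e-06
Then add 0.01021 M of X.
Step 3:
                   L          C          X
  I          0.04594      7.997    0.01102
  C         0.005083   0.005083   -0.01017
  E          0.05103      8.002 8.5777e-04
  solve Keq expr → x = -0.005083; check Q = 1.8020e-06

Direction: reverse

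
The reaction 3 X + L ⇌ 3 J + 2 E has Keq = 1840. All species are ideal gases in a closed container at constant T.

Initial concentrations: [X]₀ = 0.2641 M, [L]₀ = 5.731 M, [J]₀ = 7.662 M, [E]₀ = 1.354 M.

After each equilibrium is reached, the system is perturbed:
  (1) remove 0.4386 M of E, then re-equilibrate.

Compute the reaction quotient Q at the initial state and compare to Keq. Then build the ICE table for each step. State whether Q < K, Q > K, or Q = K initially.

Q₀ = 7811; Q > K (proceeds reverse)

Q₀ = 7811 vs Keq = 1840 ⇒ Q>K, reverse
Step 1:
                   X          L          J          E
  I           0.2641      5.731      7.662      1.354
  C           0.1359    0.04531    -0.1359   -0.09062
  E              0.4      5.776      7.526      1.263
  solve Keq expr → x = -0.04531; check Q = 1840
Then remove 0.4386 M of E.
Step 2:
                   X          L          J          E
  I              0.4      5.776      7.526     0.8248
  C         -0.08192   -0.02731    0.08192    0.05461
  E           0.3181      5.749      7.608     0.8794
  solve Keq expr → x = 0.02731; check Q = 1840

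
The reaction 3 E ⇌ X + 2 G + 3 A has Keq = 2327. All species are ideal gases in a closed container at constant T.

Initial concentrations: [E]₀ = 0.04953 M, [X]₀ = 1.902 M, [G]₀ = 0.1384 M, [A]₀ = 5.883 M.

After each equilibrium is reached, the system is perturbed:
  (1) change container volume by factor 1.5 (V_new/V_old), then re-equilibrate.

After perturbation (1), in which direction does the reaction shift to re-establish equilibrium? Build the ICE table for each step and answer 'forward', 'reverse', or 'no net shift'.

Q₀ = 6.1048e+04 vs Keq = 2327 ⇒ Q>K, reverse
Step 1:
                    E           X           G           A
  Initial     0.04953       1.902      0.1384       5.883
  Change      0.06394    -0.02131    -0.04262    -0.06394
  Equil        0.1135       1.881     0.09578       5.819
  solve Keq expr → x = -0.02131; check Q = 2327
Then change container volume by factor 1.5 (V_new/V_old).
Step 2:
                    E           X           G           A
  Initial     0.07564       1.254     0.06385       3.879
  Change     -0.01854    0.006179     0.01236     0.01854
  Equil       0.05711        1.26     0.07621       3.898
  solve Keq expr → x = 0.006179; check Q = 2327

Direction: forward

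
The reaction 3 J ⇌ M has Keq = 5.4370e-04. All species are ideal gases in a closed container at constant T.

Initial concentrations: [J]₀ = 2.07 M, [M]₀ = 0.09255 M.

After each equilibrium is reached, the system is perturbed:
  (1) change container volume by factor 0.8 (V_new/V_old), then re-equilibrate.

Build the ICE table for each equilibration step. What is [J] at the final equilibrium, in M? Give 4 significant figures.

[J]_eq = 2.895 M

Q₀ = 0.01043 vs Keq = 5.4370e-04 ⇒ Q>K, reverse
Step 1:
                  J         M
  Initial      2.07   0.09255
  Change     0.2571   -0.0857
  Equil       2.327  0.006852
  solve Keq expr → x = -0.0857; check Q = 5.4370e-04
Then change container volume by factor 0.8 (V_new/V_old).
Step 2:
                  J         M
  Initial     2.909  0.008565
  Change   -0.01388  0.004627
  Equil       2.895   0.01319
  solve Keq expr → x = 0.004627; check Q = 5.4370e-04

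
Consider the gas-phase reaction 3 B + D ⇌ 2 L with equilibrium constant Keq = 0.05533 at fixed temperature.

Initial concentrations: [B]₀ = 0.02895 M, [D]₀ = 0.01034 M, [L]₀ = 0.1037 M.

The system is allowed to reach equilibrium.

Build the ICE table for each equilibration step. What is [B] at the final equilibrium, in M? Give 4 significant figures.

[B]_eq = 0.178 M

Q₀ = 4.2864e+04 vs Keq = 0.05533 ⇒ Q>K, reverse
Step 1:
                  B         D         L
  init      0.02895   0.01034    0.1037
  Δ          0.1491   0.04969  -0.09937
  eq          0.178   0.06003  0.004328
  solve Keq expr → x = -0.04969; check Q = 0.05533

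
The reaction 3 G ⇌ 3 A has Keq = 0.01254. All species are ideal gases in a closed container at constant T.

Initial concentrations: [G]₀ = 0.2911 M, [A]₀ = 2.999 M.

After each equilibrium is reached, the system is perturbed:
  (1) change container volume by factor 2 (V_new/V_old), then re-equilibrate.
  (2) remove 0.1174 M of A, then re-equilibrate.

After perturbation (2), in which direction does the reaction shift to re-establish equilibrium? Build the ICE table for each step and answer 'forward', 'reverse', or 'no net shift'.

Direction: forward

Q₀ = 1093 vs Keq = 0.01254 ⇒ Q>K, reverse
Step 1:
                    G           A
  Initial      0.2911       2.999
  Change        2.379      -2.379
  Equil          2.67      0.6203
  solve Keq expr → x = -0.7929; check Q = 0.01254
Then change container volume by factor 2 (V_new/V_old).
Step 2:
                    G           A
  Initial       1.335      0.3101
  Change            0           0
  Equil         1.335      0.3101
  solve Keq expr → x = 0; check Q = 0.01254
Then remove 0.1174 M of A.
Step 3:
                    G           A
  Initial       1.335      0.1927
  Change     -0.09527     0.09527
  Equil          1.24       0.288
  solve Keq expr → x = 0.03176; check Q = 0.01254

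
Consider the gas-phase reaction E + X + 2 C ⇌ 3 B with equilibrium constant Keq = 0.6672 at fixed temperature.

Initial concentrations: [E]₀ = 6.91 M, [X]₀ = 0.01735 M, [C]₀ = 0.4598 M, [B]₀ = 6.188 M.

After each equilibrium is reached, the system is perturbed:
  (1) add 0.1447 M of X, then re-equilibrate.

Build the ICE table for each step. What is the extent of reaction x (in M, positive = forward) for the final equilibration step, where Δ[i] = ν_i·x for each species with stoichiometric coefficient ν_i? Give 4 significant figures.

x = 0.0245 M

Q₀ = 9348 vs Keq = 0.6672 ⇒ Q>K, reverse
Step 1:
                    E           X           C           B
  Initial        6.91     0.01735      0.4598       6.188
  Change       0.9995      0.9995       1.999      -2.999
  Equil          7.91       1.017       2.459       3.189
  solve Keq expr → x = -0.9995; check Q = 0.6672
Then add 0.1447 M of X.
Step 2:
                    E           X           C           B
  Initial        7.91       1.162       2.459       3.189
  Change      -0.0245     -0.0245    -0.04901     0.07351
  Equil         7.885       1.137        2.41       3.263
  solve Keq expr → x = 0.0245; check Q = 0.6672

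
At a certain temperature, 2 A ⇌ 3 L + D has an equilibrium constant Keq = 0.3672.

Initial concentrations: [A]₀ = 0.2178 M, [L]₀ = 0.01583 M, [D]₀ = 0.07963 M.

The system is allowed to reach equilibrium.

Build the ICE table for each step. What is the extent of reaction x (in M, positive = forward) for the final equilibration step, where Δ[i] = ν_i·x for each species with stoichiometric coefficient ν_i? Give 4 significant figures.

x = 0.07257 M

Q₀ = 6.6589e-06 vs Keq = 0.3672 ⇒ Q<K, forward
Step 1:
                  A         L         D
  init       0.2178   0.01583   0.07963
  Δ         -0.1451    0.2177   0.07257
  eq        0.07266    0.2335    0.1522
  solve Keq expr → x = 0.07257; check Q = 0.3672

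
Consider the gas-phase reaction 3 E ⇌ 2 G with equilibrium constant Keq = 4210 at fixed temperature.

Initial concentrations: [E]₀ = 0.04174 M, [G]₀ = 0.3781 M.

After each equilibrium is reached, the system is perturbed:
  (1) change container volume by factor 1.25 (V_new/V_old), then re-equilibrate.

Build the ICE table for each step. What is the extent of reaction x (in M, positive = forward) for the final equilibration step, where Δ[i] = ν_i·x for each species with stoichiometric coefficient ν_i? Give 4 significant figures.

Q₀ = 1966 vs Keq = 4210 ⇒ Q<K, forward
Step 1:
                    E           G
  Initial     0.04174      0.3781
  Change    -0.009015     0.00601
  Equil       0.03272      0.3841
  solve Keq expr → x = 0.003005; check Q = 4210
Then change container volume by factor 1.25 (V_new/V_old).
Step 2:
                    E           G
  Initial     0.02618      0.3073
  Change     0.001942   -0.001295
  Equil       0.02812       0.306
  solve Keq expr → x = -6.4742e-04; check Q = 4210

x = -6.4742e-04 M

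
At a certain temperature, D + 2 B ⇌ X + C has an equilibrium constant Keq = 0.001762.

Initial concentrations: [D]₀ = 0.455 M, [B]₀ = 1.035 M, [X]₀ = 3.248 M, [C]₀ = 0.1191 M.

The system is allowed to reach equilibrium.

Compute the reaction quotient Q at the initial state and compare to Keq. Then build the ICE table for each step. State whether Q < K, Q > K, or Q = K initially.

Q₀ = 0.7937; Q > K (proceeds reverse)

Q₀ = 0.7937 vs Keq = 0.001762 ⇒ Q>K, reverse
Step 1:
                   D          B          X          C
  I            0.455      1.035      3.248     0.1191
  C           0.1186     0.2372    -0.1186    -0.1186
  E           0.5736      1.272      3.129 5.2265e-04
  solve Keq expr → x = -0.1186; check Q = 0.001762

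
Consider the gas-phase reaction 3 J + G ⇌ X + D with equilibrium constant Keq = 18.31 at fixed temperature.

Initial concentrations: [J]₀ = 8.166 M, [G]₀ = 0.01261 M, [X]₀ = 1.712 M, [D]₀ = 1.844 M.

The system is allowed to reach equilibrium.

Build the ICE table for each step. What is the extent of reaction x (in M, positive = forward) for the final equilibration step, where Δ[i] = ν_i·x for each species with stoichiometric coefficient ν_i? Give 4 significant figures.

Q₀ = 0.4597 vs Keq = 18.31 ⇒ Q<K, forward
Step 1:
                   J          G          X          D
  Initial      8.166    0.01261      1.712      1.844
  Change    -0.03685   -0.01228    0.01228    0.01228
  Equil        8.129 3.2541e-04      1.724      1.856
  solve Keq expr → x = 0.01228; check Q = 18.31

x = 0.01228 M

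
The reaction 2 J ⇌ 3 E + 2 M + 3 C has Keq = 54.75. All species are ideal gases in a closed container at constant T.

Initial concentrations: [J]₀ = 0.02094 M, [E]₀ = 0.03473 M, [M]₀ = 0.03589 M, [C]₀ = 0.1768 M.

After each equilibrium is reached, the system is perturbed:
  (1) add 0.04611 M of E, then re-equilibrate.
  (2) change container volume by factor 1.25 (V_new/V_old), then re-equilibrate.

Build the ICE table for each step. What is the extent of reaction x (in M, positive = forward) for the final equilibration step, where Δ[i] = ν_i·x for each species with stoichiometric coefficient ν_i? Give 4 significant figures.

Q₀ = 6.8007e-07 vs Keq = 54.75 ⇒ Q<K, forward
Step 1:
                   J          E          M          C
  init       0.02094    0.03473    0.03589     0.1768
  Δ         -0.02093    0.03139    0.02093    0.03139
  eq      1.2402e-05    0.06612    0.05682     0.2082
  solve Keq expr → x = 0.01046; check Q = 54.75
Then add 0.04611 M of E.
Step 2:
                   J          E          M          C
  init    1.2402e-05     0.1122    0.05682     0.2082
  Δ       1.5004e-05 -2.2505e-05 -1.5004e-05 -2.2505e-05
  eq      2.7406e-05     0.1122     0.0568     0.2082
  solve Keq expr → x = -7.5018e-06; check Q = 54.75
Then change container volume by factor 1.25 (V_new/V_old).
Step 3:
                   J          E          M          C
  init    2.1925e-05    0.08977    0.04544     0.1665
  Δ       -1.0692e-05 1.6038e-05 1.0692e-05 1.6038e-05
  eq      1.1233e-05    0.08978    0.04545     0.1666
  solve Keq expr → x = 5.3460e-06; check Q = 54.75

x = 5.3460e-06 M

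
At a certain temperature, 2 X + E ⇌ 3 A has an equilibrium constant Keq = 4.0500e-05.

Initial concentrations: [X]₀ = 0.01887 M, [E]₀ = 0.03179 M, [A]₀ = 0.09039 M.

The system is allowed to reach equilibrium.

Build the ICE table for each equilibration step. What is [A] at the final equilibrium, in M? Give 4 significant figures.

[A]_eq = 0.002458 M

Q₀ = 65.24 vs Keq = 4.0500e-05 ⇒ Q>K, reverse
Step 1:
                   X          E          A
  init       0.01887    0.03179    0.09039
  Δ          0.05862    0.02931   -0.08793
  eq         0.07749     0.0611   0.002458
  solve Keq expr → x = -0.02931; check Q = 4.0500e-05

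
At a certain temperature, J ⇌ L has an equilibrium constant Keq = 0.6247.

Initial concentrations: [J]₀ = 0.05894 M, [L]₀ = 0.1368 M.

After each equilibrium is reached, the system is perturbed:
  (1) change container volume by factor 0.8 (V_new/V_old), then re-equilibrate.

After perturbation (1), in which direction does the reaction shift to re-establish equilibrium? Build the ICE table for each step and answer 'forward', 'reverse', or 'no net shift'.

Q₀ = 2.321 vs Keq = 0.6247 ⇒ Q>K, reverse
Step 1:
                  J         L
  Initial   0.05894    0.1368
  Change    0.06154  -0.06154
  Equil      0.1205   0.07526
  solve Keq expr → x = -0.06154; check Q = 0.6247
Then change container volume by factor 0.8 (V_new/V_old).
Step 2:
                  J         L
  Initial    0.1506   0.09408
  Change          0         0
  Equil      0.1506   0.09408
  solve Keq expr → x = 0; check Q = 0.6247

Direction: no net shift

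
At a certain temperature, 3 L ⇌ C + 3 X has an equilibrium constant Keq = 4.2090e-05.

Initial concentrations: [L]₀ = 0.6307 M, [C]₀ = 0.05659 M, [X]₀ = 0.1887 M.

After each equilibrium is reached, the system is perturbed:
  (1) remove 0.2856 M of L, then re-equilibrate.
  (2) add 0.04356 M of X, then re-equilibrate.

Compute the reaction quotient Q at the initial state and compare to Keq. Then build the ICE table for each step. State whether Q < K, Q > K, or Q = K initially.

Q₀ = 0.001516; Q > K (proceeds reverse)

Q₀ = 0.001516 vs Keq = 4.2090e-05 ⇒ Q>K, reverse
Step 1:
                    L           C           X
  I            0.6307     0.05659      0.1887
  C           0.09978    -0.03326    -0.09978
  E            0.7305     0.02333     0.08892
  solve Keq expr → x = -0.03326; check Q = 4.2090e-05
Then remove 0.2856 M of L.
Step 2:
                    L           C           X
  I            0.4449     0.02333     0.08892
  C           0.02355   -0.007849    -0.02355
  E            0.4684     0.01548     0.06538
  solve Keq expr → x = -0.007849; check Q = 4.2090e-05
Then add 0.04356 M of X.
Step 3:
                    L           C           X
  I            0.4684     0.01548      0.1089
  C           0.02292   -0.007639    -0.02292
  E            0.4913    0.007844     0.08602
  solve Keq expr → x = -0.007639; check Q = 4.2090e-05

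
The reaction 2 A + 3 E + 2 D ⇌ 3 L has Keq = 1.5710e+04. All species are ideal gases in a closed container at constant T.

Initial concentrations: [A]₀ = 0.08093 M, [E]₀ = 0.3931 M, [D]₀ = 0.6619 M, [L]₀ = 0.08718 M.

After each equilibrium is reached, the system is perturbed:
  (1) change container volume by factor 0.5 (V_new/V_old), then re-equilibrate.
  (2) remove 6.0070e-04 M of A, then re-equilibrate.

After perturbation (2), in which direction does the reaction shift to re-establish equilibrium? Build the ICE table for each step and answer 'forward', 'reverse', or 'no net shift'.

Q₀ = 3.801 vs Keq = 1.5710e+04 ⇒ Q<K, forward
Step 1:
                    A           E           D           L
  I           0.08093      0.3931      0.6619     0.08718
  C          -0.07309     -0.1096    -0.07309      0.1096
  E          0.007839      0.2835      0.5888      0.1968
  solve Keq expr → x = 0.03655; check Q = 1.5710e+04
Then change container volume by factor 0.5 (V_new/V_old).
Step 2:
                    A           E           D           L
  I           0.01568      0.5669       1.178      0.3936
  C          -0.01127     -0.0169    -0.01127      0.0169
  E          0.004411        0.55       1.166      0.4105
  solve Keq expr → x = 0.005634; check Q = 1.5710e+04
Then remove 6.0070e-04 M of A.
Step 3:
                    A           E           D           L
  I           0.00381        0.55       1.166      0.4105
  C        5.7435e-04  8.6153e-04  5.7435e-04 -8.6153e-04
  E          0.004385      0.5509       1.167      0.4097
  solve Keq expr → x = -2.8718e-04; check Q = 1.5710e+04

Direction: reverse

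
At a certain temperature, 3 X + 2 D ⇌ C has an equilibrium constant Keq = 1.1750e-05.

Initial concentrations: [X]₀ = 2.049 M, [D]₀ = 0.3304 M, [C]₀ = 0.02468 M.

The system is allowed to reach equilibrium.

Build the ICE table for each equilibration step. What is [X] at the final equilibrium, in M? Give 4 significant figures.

[X]_eq = 2.123 M

Q₀ = 0.02628 vs Keq = 1.1750e-05 ⇒ Q>K, reverse
Step 1:
                   X          D          C
  I            2.049     0.3304    0.02468
  C          0.07399    0.04933   -0.02466
  E            2.123     0.3797 1.6212e-05
  solve Keq expr → x = -0.02466; check Q = 1.1750e-05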